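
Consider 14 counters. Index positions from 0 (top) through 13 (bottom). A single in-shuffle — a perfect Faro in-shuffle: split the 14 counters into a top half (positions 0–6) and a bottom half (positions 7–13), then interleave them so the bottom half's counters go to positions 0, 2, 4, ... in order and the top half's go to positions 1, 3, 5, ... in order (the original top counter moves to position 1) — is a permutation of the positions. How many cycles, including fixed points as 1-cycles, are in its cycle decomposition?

Trace each unvisited position around until it returns:
(0 1 3 7) (2 5 11 8) (4 9) (6 13 12 10)
4 cycles in total.

4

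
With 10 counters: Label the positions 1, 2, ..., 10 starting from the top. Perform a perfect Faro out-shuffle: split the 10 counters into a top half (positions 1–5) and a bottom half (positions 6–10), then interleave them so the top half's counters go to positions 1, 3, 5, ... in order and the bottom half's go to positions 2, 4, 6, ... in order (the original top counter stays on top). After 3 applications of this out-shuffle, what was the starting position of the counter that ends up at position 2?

Work backwards from position 2, undoing one out-shuffle at a time:
2 ← 6 ← 8 ← 9
So the counter now at position 2 started at position 9.

9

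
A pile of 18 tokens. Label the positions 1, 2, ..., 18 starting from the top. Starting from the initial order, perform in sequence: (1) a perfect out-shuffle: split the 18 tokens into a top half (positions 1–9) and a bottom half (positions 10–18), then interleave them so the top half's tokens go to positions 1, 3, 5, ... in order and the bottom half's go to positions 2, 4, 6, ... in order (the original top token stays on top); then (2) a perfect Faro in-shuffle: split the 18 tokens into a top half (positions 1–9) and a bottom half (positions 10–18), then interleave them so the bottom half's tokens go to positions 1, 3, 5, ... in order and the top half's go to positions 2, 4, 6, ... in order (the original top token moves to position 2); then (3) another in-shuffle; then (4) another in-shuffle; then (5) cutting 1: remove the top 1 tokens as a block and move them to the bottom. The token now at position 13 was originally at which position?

17

Undo the operations in reverse order, starting from position 13:
  undo op 5 (cut 1): 13 ← 14
  undo op 4 (in-shuffle, from top half): 14 ← 7
  undo op 3 (in-shuffle, from bottom half): 7 ← 13
  undo op 2 (in-shuffle, from bottom half): 13 ← 16
  undo op 1 (out-shuffle, from bottom half): 16 ← 17
So the token at position 13 came from original position 17.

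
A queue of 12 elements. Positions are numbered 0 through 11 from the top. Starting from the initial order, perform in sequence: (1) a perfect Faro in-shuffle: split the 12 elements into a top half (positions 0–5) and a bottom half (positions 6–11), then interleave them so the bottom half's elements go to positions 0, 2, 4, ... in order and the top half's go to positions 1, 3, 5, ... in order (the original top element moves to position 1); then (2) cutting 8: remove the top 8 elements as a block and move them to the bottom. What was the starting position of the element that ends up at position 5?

Undo the operations in reverse order, starting from position 5:
  undo op 2 (cut 8): 5 ← 1
  undo op 1 (in-shuffle, from top half): 1 ← 0
So the element at position 5 came from original position 0.

0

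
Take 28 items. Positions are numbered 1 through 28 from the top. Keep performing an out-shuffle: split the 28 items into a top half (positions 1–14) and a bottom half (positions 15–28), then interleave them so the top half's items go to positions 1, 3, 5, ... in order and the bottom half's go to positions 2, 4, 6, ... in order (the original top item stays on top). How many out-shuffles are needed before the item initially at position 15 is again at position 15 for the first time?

18

Follow position 15 under repeated out-shuffles:
15 → 2 → 3 → 5 → 9 → 17 → 6 → 11 → 21 → 14 → 27 → 26 → 24 → 20 → 12 → 23 → 18 → 8 → 15
It first returns after 18 out-shuffles.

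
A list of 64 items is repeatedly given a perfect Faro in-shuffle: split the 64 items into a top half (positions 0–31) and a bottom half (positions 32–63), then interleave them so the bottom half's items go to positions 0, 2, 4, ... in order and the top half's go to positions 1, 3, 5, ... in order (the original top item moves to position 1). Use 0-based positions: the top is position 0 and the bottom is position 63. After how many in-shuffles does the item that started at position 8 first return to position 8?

Follow position 8 under repeated in-shuffles:
8 → 17 → 35 → 6 → 13 → 27 → 55 → 46 → 28 → 57 → 50 → 36 → 8
It first returns after 12 in-shuffles.

12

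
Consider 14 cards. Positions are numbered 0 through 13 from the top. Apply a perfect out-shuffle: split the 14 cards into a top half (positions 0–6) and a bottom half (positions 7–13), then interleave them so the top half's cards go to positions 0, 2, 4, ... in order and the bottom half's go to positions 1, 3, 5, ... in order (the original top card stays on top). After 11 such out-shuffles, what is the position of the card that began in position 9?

Track the card's position through each out-shuffle:
9 → 5 → 10 → 7 → 1 → 2 → 4 → 8 → 3 → 6 → 12 → 11

11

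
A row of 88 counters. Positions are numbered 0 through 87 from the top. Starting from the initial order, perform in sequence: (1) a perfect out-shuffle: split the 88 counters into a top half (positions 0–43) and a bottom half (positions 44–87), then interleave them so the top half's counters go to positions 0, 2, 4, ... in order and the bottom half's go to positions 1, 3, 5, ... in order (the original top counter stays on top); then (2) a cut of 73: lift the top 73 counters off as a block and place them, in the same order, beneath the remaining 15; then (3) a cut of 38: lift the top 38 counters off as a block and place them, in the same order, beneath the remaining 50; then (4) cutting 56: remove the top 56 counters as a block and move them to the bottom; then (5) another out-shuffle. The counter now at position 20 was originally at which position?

Undo the operations in reverse order, starting from position 20:
  undo op 5 (out-shuffle, from top half): 20 ← 10
  undo op 4 (cut 56): 10 ← 66
  undo op 3 (cut 38): 66 ← 16
  undo op 2 (cut 73): 16 ← 1
  undo op 1 (out-shuffle, from bottom half): 1 ← 44
So the counter at position 20 came from original position 44.

44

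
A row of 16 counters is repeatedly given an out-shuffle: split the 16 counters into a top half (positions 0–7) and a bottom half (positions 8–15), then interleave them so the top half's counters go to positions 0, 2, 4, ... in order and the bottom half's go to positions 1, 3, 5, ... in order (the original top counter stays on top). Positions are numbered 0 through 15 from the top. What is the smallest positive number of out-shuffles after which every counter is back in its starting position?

The out-shuffle permutes the 16 positions with cycle lengths [1, 1, 2, 4, 4, 4].
Every counter is home exactly when every cycle has completed a whole number of laps, i.e. after lcm(1, 2, 4) = 4 out-shuffles.

4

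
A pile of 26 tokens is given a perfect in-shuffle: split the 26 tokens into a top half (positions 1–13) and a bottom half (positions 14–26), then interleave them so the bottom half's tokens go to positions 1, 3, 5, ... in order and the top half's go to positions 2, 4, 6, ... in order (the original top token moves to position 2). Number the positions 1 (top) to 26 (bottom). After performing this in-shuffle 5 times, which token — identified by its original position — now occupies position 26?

16

Work backwards from position 26, undoing one in-shuffle at a time:
26 ← 13 ← 20 ← 10 ← 5 ← 16
So the token now at position 26 started at position 16.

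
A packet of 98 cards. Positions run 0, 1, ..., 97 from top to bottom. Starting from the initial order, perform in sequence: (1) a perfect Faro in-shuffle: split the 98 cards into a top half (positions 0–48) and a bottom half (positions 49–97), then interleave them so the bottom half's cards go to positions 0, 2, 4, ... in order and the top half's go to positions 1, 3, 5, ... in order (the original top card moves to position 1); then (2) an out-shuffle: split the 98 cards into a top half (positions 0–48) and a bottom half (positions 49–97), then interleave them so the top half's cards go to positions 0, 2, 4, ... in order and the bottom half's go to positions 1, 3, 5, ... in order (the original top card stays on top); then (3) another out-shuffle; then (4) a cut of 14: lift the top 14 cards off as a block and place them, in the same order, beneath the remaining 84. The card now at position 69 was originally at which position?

Undo the operations in reverse order, starting from position 69:
  undo op 4 (cut 14): 69 ← 83
  undo op 3 (out-shuffle, from bottom half): 83 ← 90
  undo op 2 (out-shuffle, from top half): 90 ← 45
  undo op 1 (in-shuffle, from top half): 45 ← 22
So the card at position 69 came from original position 22.

22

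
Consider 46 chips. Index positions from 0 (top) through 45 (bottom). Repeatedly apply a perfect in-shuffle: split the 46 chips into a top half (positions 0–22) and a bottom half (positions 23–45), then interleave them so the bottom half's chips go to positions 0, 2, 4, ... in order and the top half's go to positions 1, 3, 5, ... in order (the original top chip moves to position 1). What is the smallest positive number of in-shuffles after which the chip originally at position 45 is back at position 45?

Follow position 45 under repeated in-shuffles:
45 → 44 → 42 → 38 → 30 → 14 → 29 → 12 → ... → 45 (length 23)
It first returns after 23 in-shuffles.

23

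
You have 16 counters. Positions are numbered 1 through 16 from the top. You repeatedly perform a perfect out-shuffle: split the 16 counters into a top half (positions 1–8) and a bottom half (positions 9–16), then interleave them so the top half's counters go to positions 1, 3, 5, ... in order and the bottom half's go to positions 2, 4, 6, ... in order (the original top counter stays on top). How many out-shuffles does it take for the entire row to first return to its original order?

4

The out-shuffle permutes the 16 positions with cycle lengths [1, 1, 2, 4, 4, 4].
Every counter is home exactly when every cycle has completed a whole number of laps, i.e. after lcm(1, 2, 4) = 4 out-shuffles.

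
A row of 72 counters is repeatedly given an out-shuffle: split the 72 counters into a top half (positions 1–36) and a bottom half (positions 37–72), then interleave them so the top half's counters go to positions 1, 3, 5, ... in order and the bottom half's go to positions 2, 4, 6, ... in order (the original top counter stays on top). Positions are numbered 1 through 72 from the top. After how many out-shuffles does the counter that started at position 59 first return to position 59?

Follow position 59 under repeated out-shuffles:
59 → 46 → 20 → 39 → 6 → 11 → 21 → 41 → ... → 59 (length 35)
It first returns after 35 out-shuffles.

35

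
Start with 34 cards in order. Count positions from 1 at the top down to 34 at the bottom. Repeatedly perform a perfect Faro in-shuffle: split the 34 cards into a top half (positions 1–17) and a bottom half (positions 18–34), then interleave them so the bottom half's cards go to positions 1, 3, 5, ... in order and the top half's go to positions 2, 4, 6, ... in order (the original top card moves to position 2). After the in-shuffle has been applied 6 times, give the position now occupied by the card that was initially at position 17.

3

Track the card's position through each in-shuffle:
17 → 34 → 33 → 31 → 27 → 19 → 3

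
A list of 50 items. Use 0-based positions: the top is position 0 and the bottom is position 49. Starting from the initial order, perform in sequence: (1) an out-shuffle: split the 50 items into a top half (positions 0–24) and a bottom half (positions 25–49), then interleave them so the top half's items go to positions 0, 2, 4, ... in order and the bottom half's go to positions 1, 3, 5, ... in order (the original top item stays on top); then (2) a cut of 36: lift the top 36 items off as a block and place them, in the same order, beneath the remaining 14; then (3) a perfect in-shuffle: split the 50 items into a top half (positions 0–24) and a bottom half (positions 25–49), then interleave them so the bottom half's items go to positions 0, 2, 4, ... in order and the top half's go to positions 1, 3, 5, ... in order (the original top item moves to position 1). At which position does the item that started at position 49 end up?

27

Track the item from position 49 forward through each operation:
  after op 1 (out-shuffle): 49 → 49
  after op 2 (cut 36): 49 → 13
  after op 3 (in-shuffle): 13 → 27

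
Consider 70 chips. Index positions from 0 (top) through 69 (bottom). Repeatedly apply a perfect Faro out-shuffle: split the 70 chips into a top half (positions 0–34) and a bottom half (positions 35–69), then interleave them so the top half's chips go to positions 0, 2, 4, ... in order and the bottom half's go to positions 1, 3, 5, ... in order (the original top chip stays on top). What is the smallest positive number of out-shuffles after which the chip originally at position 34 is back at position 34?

22

Follow position 34 under repeated out-shuffles:
34 → 68 → 67 → 65 → 61 → 53 → 37 → 5 → ... → 34 (length 22)
It first returns after 22 out-shuffles.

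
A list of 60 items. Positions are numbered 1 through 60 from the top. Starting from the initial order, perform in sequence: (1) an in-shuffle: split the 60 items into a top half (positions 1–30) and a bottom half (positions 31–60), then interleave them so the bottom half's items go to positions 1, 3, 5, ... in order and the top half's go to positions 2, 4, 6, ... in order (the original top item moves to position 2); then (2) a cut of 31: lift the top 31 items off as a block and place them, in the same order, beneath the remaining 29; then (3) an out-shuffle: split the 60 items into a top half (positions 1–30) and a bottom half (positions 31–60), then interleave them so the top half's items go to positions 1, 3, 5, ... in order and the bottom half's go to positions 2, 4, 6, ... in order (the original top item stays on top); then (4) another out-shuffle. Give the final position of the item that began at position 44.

44

Track the item from position 44 forward through each operation:
  after op 1 (in-shuffle): 44 → 27
  after op 2 (cut 31): 27 → 56
  after op 3 (out-shuffle): 56 → 52
  after op 4 (out-shuffle): 52 → 44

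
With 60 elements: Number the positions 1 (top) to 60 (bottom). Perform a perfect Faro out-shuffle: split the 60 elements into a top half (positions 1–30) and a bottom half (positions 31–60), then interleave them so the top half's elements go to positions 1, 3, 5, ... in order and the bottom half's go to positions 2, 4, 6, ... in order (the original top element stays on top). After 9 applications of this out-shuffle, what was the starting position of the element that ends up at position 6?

38

Work backwards from position 6, undoing one out-shuffle at a time:
6 ← 33 ← 17 ← 9 ← 5 ← 3 ← 2 ← 31 ← 16 ← 38
So the element now at position 6 started at position 38.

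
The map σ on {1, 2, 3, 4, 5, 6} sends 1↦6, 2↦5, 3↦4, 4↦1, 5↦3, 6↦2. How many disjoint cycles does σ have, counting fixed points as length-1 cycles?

Cycle decomposition: (1 6 2 5 3 4).
1 cycle.

1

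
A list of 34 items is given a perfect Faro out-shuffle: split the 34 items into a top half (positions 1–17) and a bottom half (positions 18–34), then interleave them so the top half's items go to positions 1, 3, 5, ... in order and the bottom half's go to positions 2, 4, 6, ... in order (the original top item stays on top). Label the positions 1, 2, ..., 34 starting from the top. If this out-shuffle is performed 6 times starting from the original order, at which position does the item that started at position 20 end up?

Track the item's position through each out-shuffle:
20 → 6 → 11 → 21 → 8 → 15 → 29

29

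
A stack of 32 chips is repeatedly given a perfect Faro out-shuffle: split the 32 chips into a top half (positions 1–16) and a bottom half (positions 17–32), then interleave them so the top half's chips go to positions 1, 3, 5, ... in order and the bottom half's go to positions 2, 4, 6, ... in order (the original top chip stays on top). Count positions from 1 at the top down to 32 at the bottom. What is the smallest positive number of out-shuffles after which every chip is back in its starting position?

The out-shuffle permutes the 32 positions with cycle lengths [1, 1, 5, 5, 5, 5, 5, 5].
Every chip is home exactly when every cycle has completed a whole number of laps, i.e. after lcm(1, 5) = 5 out-shuffles.

5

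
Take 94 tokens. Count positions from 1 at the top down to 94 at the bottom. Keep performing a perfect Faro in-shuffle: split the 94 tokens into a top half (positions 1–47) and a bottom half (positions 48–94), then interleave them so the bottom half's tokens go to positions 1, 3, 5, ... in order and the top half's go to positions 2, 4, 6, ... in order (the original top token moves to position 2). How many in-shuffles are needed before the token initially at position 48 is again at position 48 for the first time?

Follow position 48 under repeated in-shuffles:
48 → 1 → 2 → 4 → 8 → 16 → 32 → 64 → ... → 48 (length 36)
It first returns after 36 in-shuffles.

36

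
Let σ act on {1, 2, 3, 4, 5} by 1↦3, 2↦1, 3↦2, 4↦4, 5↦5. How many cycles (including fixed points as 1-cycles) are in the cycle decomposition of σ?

Cycle decomposition: (1 3 2) (4) (5).
3 cycles.

3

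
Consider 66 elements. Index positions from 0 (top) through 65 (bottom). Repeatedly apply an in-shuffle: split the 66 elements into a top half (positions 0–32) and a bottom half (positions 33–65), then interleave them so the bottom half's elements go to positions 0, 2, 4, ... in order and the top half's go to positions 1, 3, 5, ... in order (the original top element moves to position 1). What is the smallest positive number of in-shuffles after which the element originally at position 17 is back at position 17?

66

Follow position 17 under repeated in-shuffles:
17 → 35 → 4 → 9 → 19 → 39 → 12 → 25 → ... → 17 (length 66)
It first returns after 66 in-shuffles.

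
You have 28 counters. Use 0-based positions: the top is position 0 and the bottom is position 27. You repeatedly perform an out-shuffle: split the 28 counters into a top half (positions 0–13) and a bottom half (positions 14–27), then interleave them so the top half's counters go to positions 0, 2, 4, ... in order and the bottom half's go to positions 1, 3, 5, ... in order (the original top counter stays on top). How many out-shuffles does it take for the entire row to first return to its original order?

18

The out-shuffle permutes the 28 positions with cycle lengths [1, 1, 2, 6, 18].
Every counter is home exactly when every cycle has completed a whole number of laps, i.e. after lcm(1, 2, 6, 18) = 18 out-shuffles.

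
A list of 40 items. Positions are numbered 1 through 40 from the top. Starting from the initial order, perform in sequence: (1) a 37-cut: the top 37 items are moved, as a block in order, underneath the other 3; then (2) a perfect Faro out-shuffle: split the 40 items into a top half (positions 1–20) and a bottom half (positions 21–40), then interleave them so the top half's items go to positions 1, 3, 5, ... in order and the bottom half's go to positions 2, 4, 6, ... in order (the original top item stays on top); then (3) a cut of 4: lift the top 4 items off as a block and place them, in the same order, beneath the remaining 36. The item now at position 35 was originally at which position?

Undo the operations in reverse order, starting from position 35:
  undo op 3 (cut 4): 35 ← 39
  undo op 2 (out-shuffle, from top half): 39 ← 20
  undo op 1 (cut 37): 20 ← 17
So the item at position 35 came from original position 17.

17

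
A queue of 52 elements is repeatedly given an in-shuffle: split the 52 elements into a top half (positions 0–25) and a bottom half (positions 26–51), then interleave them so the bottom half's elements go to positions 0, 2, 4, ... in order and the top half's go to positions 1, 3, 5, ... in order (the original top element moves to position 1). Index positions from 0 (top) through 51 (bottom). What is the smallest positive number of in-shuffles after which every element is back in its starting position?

52

The in-shuffle permutes the 52 positions with cycle lengths [52].
Every element is home exactly when every cycle has completed a whole number of laps, i.e. after lcm(52) = 52 in-shuffles.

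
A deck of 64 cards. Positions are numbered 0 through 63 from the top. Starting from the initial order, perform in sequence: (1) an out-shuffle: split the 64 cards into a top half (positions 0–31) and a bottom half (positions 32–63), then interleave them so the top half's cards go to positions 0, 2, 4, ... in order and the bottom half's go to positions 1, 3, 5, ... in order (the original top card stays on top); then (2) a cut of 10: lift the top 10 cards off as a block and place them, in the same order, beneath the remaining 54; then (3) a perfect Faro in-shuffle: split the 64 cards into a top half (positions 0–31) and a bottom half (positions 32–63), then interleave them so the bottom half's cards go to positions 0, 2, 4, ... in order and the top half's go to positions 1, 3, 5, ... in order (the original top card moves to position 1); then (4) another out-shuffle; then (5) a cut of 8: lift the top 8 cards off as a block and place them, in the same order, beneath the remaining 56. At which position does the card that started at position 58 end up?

36

Track the card from position 58 forward through each operation:
  after op 1 (out-shuffle): 58 → 53
  after op 2 (cut 10): 53 → 43
  after op 3 (in-shuffle): 43 → 22
  after op 4 (out-shuffle): 22 → 44
  after op 5 (cut 8): 44 → 36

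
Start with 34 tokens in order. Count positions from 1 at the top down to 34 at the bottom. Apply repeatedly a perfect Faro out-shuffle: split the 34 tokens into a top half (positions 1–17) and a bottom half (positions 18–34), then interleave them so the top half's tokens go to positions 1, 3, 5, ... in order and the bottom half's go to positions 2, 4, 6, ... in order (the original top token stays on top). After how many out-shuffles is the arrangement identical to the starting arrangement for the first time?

The out-shuffle permutes the 34 positions with cycle lengths [1, 1, 2, 10, 10, 10].
Every token is home exactly when every cycle has completed a whole number of laps, i.e. after lcm(1, 2, 10) = 10 out-shuffles.

10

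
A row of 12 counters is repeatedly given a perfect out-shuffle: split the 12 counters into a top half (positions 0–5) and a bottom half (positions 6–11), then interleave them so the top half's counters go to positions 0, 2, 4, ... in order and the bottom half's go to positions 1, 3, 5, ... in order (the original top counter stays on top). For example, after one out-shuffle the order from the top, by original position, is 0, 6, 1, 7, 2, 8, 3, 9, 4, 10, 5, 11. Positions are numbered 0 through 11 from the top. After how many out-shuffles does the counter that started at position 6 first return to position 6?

Follow position 6 under repeated out-shuffles:
6 → 1 → 2 → 4 → 8 → 5 → 10 → 9 → 7 → 3 → 6
It first returns after 10 out-shuffles.

10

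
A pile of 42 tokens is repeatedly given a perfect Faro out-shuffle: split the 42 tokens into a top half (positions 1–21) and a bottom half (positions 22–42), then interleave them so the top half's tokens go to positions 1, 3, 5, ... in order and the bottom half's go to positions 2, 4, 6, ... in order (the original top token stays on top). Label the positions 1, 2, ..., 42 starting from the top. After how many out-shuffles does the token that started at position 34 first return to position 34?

20

Follow position 34 under repeated out-shuffles:
34 → 26 → 10 → 19 → 37 → 32 → 22 → 2 → 3 → 5 → 9 → 17 → 33 → 24 → 6 → 11 → 21 → 41 → 40 → 38 → 34
It first returns after 20 out-shuffles.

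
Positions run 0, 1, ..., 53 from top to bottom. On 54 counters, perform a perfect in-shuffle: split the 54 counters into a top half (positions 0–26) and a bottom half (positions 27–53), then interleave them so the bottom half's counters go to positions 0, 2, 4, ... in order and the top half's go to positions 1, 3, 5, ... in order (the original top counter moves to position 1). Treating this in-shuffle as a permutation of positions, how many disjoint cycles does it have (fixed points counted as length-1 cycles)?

Trace each unvisited position around until it returns:
(0 1 3 7 15 31 ... len 20) (2 5 11 23 47 40 ... len 20) (4 9 19 39 24 49 44 34 14 29) (10 21 43 32)
4 cycles in total.

4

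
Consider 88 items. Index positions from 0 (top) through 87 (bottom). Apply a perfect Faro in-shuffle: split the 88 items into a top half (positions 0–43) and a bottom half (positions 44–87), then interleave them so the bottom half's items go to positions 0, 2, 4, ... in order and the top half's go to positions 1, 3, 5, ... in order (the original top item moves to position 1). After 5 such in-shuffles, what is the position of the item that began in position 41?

8

Track the item's position through each in-shuffle:
41 → 83 → 78 → 68 → 48 → 8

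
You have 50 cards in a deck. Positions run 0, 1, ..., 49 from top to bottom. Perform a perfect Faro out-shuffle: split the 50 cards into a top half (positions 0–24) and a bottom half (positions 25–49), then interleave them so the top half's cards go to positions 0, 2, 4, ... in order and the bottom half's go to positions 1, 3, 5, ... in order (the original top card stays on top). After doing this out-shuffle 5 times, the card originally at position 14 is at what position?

7

Track the card's position through each out-shuffle:
14 → 28 → 7 → 14 → 28 → 7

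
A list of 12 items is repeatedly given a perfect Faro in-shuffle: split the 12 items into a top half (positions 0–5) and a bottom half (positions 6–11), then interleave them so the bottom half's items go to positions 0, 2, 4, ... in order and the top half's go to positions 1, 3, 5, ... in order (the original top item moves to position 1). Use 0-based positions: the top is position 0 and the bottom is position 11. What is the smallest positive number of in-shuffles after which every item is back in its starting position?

12

The in-shuffle permutes the 12 positions with cycle lengths [12].
Every item is home exactly when every cycle has completed a whole number of laps, i.e. after lcm(12) = 12 in-shuffles.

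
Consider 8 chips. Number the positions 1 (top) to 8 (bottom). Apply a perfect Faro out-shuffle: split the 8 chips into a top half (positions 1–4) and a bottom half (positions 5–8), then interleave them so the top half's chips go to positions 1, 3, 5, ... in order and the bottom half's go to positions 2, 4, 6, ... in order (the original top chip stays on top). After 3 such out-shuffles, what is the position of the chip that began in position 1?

1

Position 1 is a fixed point of every out-shuffle, so the chip never moves.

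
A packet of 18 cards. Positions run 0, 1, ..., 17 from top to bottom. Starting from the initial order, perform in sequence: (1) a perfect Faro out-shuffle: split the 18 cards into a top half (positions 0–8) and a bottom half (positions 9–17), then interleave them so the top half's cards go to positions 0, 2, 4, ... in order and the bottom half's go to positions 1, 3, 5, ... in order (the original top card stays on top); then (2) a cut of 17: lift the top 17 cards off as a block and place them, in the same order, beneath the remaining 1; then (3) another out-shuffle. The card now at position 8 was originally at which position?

10

Undo the operations in reverse order, starting from position 8:
  undo op 3 (out-shuffle, from top half): 8 ← 4
  undo op 2 (cut 17): 4 ← 3
  undo op 1 (out-shuffle, from bottom half): 3 ← 10
So the card at position 8 came from original position 10.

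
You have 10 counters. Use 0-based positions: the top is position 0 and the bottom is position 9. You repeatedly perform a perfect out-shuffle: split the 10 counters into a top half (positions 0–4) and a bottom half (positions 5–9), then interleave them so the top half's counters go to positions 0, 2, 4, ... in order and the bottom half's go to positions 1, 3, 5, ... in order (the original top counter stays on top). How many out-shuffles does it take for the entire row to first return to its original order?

The out-shuffle permutes the 10 positions with cycle lengths [1, 1, 2, 6].
Every counter is home exactly when every cycle has completed a whole number of laps, i.e. after lcm(1, 2, 6) = 6 out-shuffles.

6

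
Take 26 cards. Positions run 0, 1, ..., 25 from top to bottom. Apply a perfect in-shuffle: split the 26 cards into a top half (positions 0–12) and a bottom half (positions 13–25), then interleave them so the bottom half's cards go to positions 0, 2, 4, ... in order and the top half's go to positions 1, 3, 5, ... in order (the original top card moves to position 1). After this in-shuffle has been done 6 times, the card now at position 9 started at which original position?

Work backwards from position 9, undoing one in-shuffle at a time:
9 ← 4 ← 15 ← 7 ← 3 ← 1 ← 0
So the card now at position 9 started at position 0.

0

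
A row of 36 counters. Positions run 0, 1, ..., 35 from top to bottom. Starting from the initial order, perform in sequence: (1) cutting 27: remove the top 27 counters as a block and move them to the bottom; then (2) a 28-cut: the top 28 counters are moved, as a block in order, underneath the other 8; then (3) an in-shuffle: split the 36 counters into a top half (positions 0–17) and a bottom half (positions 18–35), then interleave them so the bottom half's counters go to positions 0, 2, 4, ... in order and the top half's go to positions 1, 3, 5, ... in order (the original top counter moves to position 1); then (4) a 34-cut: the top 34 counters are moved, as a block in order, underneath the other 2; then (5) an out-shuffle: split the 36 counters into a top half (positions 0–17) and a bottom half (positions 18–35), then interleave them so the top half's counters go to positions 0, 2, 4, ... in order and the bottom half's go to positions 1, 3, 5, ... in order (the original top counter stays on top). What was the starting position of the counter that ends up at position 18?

Undo the operations in reverse order, starting from position 18:
  undo op 5 (out-shuffle, from top half): 18 ← 9
  undo op 4 (cut 34): 9 ← 7
  undo op 3 (in-shuffle, from top half): 7 ← 3
  undo op 2 (cut 28): 3 ← 31
  undo op 1 (cut 27): 31 ← 22
So the counter at position 18 came from original position 22.

22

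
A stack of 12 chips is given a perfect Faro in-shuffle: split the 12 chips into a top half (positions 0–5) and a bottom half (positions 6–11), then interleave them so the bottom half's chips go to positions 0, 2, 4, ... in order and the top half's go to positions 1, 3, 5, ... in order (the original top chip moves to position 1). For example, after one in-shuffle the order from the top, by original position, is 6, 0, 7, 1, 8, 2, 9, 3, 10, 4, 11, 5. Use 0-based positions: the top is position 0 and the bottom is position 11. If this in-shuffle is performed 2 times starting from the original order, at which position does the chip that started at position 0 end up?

Track the chip's position through each in-shuffle:
0 → 1 → 3

3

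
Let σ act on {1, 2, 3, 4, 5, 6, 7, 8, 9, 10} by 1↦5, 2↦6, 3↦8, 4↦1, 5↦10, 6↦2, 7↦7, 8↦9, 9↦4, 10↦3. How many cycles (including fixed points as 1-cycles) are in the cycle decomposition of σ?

3

Cycle decomposition: (1 5 10 3 8 9 4) (2 6) (7).
3 cycles.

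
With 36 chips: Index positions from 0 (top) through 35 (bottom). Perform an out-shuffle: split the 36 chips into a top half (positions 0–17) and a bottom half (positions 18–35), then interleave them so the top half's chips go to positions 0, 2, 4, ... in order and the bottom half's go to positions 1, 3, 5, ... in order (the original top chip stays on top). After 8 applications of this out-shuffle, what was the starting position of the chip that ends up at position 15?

Work backwards from position 15, undoing one out-shuffle at a time:
15 ← 25 ← 30 ← 15 ← 25 ← 30 ← 15 ← 25 ← 30
So the chip now at position 15 started at position 30.

30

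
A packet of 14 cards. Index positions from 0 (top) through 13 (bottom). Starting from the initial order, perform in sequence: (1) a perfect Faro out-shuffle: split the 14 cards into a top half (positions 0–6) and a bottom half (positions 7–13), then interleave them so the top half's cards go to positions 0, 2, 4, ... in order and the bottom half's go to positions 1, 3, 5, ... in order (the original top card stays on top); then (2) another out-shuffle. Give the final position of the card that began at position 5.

7

Track the card from position 5 forward through each operation:
  after op 1 (out-shuffle): 5 → 10
  after op 2 (out-shuffle): 10 → 7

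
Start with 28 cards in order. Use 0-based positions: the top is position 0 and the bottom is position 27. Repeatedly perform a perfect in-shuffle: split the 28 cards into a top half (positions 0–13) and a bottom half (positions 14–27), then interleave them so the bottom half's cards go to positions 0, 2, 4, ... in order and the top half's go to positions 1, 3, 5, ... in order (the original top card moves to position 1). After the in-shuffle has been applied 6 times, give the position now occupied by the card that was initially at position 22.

Track the card's position through each in-shuffle:
22 → 16 → 4 → 9 → 19 → 10 → 21

21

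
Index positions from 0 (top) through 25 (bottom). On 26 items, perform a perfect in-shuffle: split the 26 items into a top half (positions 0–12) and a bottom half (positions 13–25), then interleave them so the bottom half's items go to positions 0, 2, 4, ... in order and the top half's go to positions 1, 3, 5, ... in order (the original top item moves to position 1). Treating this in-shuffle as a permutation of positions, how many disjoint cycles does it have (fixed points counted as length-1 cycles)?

Trace each unvisited position around until it returns:
(0 1 3 7 15 4 ... len 18) (2 5 11 23 20 14) (8 17)
3 cycles in total.

3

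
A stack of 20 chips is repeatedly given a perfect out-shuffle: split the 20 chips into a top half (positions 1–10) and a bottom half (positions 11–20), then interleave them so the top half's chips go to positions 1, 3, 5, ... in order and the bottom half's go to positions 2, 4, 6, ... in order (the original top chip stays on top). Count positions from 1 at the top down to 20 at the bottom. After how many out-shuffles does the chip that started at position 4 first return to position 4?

Follow position 4 under repeated out-shuffles:
4 → 7 → 13 → 6 → 11 → 2 → 3 → 5 → 9 → 17 → 14 → 8 → 15 → 10 → 19 → 18 → 16 → 12 → 4
It first returns after 18 out-shuffles.

18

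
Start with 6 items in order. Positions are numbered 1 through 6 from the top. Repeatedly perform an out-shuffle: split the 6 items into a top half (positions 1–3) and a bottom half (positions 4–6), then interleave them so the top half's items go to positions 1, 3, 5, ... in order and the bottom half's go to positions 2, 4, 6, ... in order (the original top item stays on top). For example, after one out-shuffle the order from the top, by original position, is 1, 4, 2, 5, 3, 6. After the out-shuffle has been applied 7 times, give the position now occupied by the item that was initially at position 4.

Track the item's position through each out-shuffle:
4 → 2 → 3 → 5 → 4 → 2 → 3 → 5

5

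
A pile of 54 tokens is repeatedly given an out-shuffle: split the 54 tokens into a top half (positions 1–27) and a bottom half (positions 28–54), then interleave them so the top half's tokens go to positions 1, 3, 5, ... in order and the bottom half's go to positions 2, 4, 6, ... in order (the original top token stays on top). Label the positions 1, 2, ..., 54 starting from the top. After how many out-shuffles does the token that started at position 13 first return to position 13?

Follow position 13 under repeated out-shuffles:
13 → 25 → 49 → 44 → 34 → 14 → 27 → 53 → ... → 13 (length 52)
It first returns after 52 out-shuffles.

52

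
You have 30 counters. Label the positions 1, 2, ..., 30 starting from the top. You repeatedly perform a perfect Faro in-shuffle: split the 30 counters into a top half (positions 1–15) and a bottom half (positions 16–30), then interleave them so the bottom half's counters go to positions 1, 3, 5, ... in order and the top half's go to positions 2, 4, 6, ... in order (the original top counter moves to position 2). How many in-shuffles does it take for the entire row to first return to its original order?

The in-shuffle permutes the 30 positions with cycle lengths [5, 5, 5, 5, 5, 5].
Every counter is home exactly when every cycle has completed a whole number of laps, i.e. after lcm(5) = 5 in-shuffles.

5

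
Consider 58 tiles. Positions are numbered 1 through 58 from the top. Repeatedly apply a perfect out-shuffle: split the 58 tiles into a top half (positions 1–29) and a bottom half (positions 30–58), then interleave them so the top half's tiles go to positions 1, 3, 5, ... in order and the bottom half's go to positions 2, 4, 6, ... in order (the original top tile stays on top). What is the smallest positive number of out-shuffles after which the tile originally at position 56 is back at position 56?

18

Follow position 56 under repeated out-shuffles:
56 → 54 → 50 → 42 → 26 → 51 → 44 → 30 → 2 → 3 → 5 → 9 → 17 → 33 → 8 → 15 → 29 → 57 → 56
It first returns after 18 out-shuffles.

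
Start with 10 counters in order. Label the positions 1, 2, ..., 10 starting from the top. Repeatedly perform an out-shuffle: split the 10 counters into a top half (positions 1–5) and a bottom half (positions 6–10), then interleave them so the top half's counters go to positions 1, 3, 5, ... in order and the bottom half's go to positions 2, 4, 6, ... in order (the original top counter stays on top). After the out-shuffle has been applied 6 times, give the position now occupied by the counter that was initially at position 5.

5

Track the counter's position through each out-shuffle:
5 → 9 → 8 → 6 → 2 → 3 → 5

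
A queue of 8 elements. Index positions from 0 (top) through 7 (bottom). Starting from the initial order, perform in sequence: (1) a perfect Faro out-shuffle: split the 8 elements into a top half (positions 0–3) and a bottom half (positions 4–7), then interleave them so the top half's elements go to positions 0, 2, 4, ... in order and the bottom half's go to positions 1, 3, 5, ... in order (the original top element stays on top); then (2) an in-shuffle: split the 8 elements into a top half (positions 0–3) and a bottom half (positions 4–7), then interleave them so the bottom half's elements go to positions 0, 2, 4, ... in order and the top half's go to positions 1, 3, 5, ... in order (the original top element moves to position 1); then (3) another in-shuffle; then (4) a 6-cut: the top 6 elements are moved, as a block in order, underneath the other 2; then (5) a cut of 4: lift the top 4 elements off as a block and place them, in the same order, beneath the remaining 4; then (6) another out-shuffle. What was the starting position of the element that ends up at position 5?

Undo the operations in reverse order, starting from position 5:
  undo op 6 (out-shuffle, from bottom half): 5 ← 6
  undo op 5 (cut 4): 6 ← 2
  undo op 4 (cut 6): 2 ← 0
  undo op 3 (in-shuffle, from bottom half): 0 ← 4
  undo op 2 (in-shuffle, from bottom half): 4 ← 6
  undo op 1 (out-shuffle, from top half): 6 ← 3
So the element at position 5 came from original position 3.

3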